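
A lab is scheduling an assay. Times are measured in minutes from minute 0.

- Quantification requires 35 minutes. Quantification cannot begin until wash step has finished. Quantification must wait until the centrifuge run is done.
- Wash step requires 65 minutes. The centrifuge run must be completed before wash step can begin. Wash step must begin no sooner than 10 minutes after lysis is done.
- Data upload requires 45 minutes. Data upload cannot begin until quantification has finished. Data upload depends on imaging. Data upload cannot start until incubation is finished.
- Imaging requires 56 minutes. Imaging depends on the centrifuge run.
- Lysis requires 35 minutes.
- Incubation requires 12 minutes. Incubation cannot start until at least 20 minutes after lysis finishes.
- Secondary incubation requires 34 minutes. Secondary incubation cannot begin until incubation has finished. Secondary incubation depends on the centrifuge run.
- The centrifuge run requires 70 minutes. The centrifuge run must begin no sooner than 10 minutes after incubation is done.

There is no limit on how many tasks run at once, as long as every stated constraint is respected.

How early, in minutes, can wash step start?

Nothing blocks lysis, so it runs from minute 0 to minute 35.
After lysis (finishes minute 35, plus 20-minute gap → minute 55), incubation can start at minute 55 and finishes at minute 67.
The centrifuge run waits on incubation (finishes minute 67, plus 10-minute gap → minute 77), so it starts at minute 77 and finishes at 77 + 70 = minute 147.
Wash step waits on the centrifuge run (finishes minute 147); lysis (finishes minute 35, plus 10-minute gap → minute 45). The latest of these is minute 147, which is the earliest wash step can start.

147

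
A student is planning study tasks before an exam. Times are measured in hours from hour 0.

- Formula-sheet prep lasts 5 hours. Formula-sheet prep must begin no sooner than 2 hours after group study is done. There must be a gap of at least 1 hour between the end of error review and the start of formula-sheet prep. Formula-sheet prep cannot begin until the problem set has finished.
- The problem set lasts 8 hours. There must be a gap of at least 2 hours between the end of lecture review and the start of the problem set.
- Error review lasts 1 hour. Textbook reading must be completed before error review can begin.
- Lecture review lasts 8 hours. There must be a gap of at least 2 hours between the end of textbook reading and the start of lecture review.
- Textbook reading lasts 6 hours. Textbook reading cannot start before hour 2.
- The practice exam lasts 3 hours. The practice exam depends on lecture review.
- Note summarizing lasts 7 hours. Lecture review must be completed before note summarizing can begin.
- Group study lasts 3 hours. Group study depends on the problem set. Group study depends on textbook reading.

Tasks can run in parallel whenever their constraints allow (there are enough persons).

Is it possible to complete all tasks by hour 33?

No

After its own release at hour 2, textbook reading can start at hour 2 and finishes at hour 8.
Error review cannot begin until textbook reading (finishes hour 8). It runs from hour 8 to 8 + 1 = hour 9.
After textbook reading (finishes hour 8, plus 2-hour gap → hour 10), lecture review can start at hour 10 and finishes at hour 18.
After lecture review (finishes hour 18), note summarizing can start at hour 18 and finishes at hour 25.
After lecture review (finishes hour 18), the practice exam can start at hour 18 and finishes at hour 21.
After lecture review (finishes hour 18, plus 2-hour gap → hour 20), the problem set can start at hour 20 and finishes at hour 28.
Group study needs all of the problem set (finishes hour 28); textbook reading (finishes hour 8). That puts its earliest start at hour 28; it finishes at 28 + 3 = hour 31.
Formula-sheet prep cannot start until group study (finishes hour 31, plus 2-hour gap → hour 33); error review (finishes hour 9, plus 1-hour gap → hour 10); the problem set (finishes hour 28). The controlling bound is hour 33, so formula-sheet prep finishes at 33 + 5 = hour 38.
The earliest everything can be done is hour 38, which is after the deadline of 33, so it is not possible.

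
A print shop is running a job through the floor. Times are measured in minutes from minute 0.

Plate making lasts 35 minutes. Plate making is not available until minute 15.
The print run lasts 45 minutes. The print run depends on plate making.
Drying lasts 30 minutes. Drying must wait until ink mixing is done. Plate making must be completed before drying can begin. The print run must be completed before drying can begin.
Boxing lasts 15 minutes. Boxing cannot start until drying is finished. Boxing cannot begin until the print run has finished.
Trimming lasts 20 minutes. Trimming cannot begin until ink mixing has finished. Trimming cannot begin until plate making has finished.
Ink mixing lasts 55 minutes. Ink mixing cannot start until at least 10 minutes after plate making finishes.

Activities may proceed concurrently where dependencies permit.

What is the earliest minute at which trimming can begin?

Plate making cannot begin until its own release at minute 15. It runs from minute 15 to 15 + 35 = minute 50.
After plate making (finishes minute 50, plus 10-minute gap → minute 60), ink mixing can start at minute 60 and finishes at minute 115.
Trimming waits on ink mixing (finishes minute 115); plate making (finishes minute 50). The latest of these is minute 115, which is the earliest trimming can start.

115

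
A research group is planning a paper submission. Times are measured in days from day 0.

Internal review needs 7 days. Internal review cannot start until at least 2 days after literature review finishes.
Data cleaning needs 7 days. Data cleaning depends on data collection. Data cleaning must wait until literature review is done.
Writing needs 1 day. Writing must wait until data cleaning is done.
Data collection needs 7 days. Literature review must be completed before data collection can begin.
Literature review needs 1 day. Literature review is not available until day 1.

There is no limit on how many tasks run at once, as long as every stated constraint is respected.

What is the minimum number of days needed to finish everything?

Literature review cannot begin until its own release at day 1. It runs from day 1 to 1 + 1 = day 2.
Internal review cannot begin until literature review (finishes day 2, plus 2-day gap → day 4). It runs from day 4 to 4 + 7 = day 11.
After literature review (finishes day 2), data collection can start at day 2 and finishes at day 9.
Data cleaning has to wait for data collection (finishes day 9); literature review (finishes day 2). The latest of these is day 9, so data cleaning runs day 9 to 9 + 7 = day 16.
Writing cannot begin until data cleaning (finishes day 16). It runs from day 16 to 16 + 1 = day 17.
All tasks are finished once the last one completes. Finish times: Literature review at 2, Data collection at 9, Data cleaning at 16, Writing at 17, Internal review at 11. The latest is day 17.

17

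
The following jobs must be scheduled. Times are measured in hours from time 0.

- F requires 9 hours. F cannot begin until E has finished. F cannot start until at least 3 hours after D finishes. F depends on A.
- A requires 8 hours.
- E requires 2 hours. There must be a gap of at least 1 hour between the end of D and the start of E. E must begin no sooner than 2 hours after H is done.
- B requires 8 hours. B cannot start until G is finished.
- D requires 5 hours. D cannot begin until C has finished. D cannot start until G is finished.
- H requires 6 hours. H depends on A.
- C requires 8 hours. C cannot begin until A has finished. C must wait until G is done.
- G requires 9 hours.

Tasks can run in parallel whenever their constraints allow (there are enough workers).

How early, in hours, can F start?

Nothing blocks G, so it runs from hour 0 to hour 9.
A has no prerequisites, so it starts at hour 0 and finishes at hour 8.
H waits on A (finishes hour 8), so it starts at hour 8 and finishes at 8 + 6 = hour 14.
For C: A (finishes hour 8); G (finishes hour 9). Taking the maximum gives a start of hour 9, and it finishes at 9 + 8 = hour 17.
D cannot start until C (finishes hour 17); G (finishes hour 9). The controlling bound is hour 17, so D finishes at 17 + 5 = hour 22.
E has to wait for D (finishes hour 22, plus 1-hour gap → hour 23); H (finishes hour 14, plus 2-hour gap → hour 16). The latest of these is hour 23, so E runs hour 23 to 23 + 2 = hour 25.
F waits on E (finishes hour 25); D (finishes hour 22, plus 3-hour gap → hour 25); A (finishes hour 8). The latest of these is hour 25, which is the earliest F can start.

25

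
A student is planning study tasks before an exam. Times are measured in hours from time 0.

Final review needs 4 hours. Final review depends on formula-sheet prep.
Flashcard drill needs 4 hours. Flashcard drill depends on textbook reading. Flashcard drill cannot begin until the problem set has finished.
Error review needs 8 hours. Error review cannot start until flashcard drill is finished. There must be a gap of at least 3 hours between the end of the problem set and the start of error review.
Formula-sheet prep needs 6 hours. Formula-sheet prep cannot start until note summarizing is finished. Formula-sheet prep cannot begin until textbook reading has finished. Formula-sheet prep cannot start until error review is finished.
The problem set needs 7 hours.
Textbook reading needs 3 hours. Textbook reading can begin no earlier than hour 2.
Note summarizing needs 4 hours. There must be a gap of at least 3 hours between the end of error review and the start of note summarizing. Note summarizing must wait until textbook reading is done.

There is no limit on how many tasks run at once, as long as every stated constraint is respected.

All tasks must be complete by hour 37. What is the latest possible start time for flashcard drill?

8

Nothing follows final review; the deadline of hour 37 is its only limit. It must start by 37 − 4 = hour 33.
Formula-sheet prep has to be done before final review (must start by hour 33). That means finishing by hour 33, i.e. starting by 33 − 6 = hour 27.
Note summarizing feeds into formula-sheet prep (must start by hour 27); so note summarizing must finish by hour 27 and therefore start by hour 23.
Error review must finish in time for note summarizing (must start by hour 23, minus 3-hour gap → hour 20); formula-sheet prep (must start by hour 27). The tightest is hour 20, so error review must start by 20 − 8 = hour 12.
Flashcard drill must finish before error review (must start by hour 12). With a 4-hour duration, flashcard drill must start by 12 − 4 = hour 8.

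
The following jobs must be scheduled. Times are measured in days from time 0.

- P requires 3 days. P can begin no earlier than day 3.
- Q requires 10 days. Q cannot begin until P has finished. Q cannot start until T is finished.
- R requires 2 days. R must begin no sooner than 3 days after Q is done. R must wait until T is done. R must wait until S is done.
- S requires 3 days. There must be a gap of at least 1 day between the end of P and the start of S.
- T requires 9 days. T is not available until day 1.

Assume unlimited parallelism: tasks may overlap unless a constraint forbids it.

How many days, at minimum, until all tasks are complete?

25

After its own release at day 1, T can start at day 1 and finishes at day 10.
P waits on its own release at day 3, so it starts at day 3 and finishes at 3 + 3 = day 6.
S waits on P (finishes day 6, plus 1-day gap → day 7), so it starts at day 7 and finishes at 7 + 3 = day 10.
Q needs all of P (finishes day 6); T (finishes day 10). That puts its earliest start at day 10; it finishes at 10 + 10 = day 20.
R needs all of Q (finishes day 20, plus 3-day gap → day 23); T (finishes day 10); S (finishes day 10). That puts its earliest start at day 23; it finishes at 23 + 2 = day 25.
All tasks are finished once the last one completes. Finish times: P at 6, Q at 20, R at 25, S at 10, T at 10. The latest is day 25.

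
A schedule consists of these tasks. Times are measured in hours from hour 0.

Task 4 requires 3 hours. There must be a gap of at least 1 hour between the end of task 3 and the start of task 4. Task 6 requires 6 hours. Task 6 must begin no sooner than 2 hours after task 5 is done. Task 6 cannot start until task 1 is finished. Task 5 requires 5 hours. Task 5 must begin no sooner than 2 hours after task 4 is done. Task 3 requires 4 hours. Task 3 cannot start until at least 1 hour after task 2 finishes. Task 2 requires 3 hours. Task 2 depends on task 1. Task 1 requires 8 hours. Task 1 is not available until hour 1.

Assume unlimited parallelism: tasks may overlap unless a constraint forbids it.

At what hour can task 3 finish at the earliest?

17

Task 1 cannot begin until its own release at hour 1. It runs from hour 1 to 1 + 8 = hour 9.
Task 2 waits on task 1 (finishes hour 9), so it starts at hour 9 and finishes at 9 + 3 = hour 12.
After task 2 (finishes hour 12, plus 1-hour gap → hour 13), task 3 can start at hour 13 and finishes at hour 17.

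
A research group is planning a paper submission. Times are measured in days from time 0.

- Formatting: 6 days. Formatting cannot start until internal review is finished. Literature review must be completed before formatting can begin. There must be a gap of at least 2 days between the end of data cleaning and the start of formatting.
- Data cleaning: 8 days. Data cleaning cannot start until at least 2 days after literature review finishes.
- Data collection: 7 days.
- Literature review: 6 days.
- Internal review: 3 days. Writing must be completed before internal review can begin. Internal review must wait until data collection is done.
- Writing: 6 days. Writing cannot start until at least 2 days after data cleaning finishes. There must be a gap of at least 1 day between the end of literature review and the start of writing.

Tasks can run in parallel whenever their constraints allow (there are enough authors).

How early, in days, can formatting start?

Data collection can start immediately at day 0; it finishes at day 7.
Literature review can start immediately at day 0; it finishes at day 6.
Data cleaning cannot begin until literature review (finishes day 6, plus 2-day gap → day 8). It runs from day 8 to 8 + 8 = day 16.
Writing needs all of data cleaning (finishes day 16, plus 2-day gap → day 18); literature review (finishes day 6, plus 1-day gap → day 7). That puts its earliest start at day 18; it finishes at 18 + 6 = day 24.
For internal review: writing (finishes day 24); data collection (finishes day 7). Taking the maximum gives a start of day 24, and it finishes at 24 + 3 = day 27.
Formatting waits on internal review (finishes day 27); literature review (finishes day 6); data cleaning (finishes day 16, plus 2-day gap → day 18). The latest of these is day 27, which is the earliest formatting can start.

27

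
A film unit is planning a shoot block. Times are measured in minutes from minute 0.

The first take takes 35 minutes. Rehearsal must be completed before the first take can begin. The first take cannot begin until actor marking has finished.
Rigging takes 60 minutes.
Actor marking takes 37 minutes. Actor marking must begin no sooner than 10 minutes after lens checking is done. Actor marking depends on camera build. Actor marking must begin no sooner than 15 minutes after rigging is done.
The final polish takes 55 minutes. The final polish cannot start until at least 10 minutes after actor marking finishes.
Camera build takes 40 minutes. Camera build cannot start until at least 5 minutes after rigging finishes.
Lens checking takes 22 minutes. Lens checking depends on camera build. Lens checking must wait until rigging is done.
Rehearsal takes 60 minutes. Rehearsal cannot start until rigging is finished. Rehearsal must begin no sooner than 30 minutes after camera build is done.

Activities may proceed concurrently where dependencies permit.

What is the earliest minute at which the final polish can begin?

Rigging can start immediately at minute 0; it finishes at minute 60.
Camera build waits on rigging (finishes minute 60, plus 5-minute gap → minute 65), so it starts at minute 65 and finishes at 65 + 40 = minute 105.
For lens checking: camera build (finishes minute 105); rigging (finishes minute 60). Taking the maximum gives a start of minute 105, and it finishes at 105 + 22 = minute 127.
Actor marking has to wait for lens checking (finishes minute 127, plus 10-minute gap → minute 137); camera build (finishes minute 105); rigging (finishes minute 60, plus 15-minute gap → minute 75). The latest of these is minute 137, so actor marking runs minute 137 to 137 + 37 = minute 174.
The final polish waits on actor marking (finishes minute 174, plus 10-minute gap → minute 184), so the earliest it can start is minute 184.

184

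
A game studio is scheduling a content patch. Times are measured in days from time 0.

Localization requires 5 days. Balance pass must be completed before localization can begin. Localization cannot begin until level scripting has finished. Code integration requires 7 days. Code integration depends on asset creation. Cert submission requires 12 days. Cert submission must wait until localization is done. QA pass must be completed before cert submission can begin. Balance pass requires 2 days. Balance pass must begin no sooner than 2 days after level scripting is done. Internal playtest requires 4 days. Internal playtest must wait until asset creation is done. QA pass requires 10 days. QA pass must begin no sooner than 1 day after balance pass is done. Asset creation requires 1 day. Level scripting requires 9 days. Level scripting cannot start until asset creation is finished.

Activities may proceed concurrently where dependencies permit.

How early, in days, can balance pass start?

12

Asset creation has no prerequisites, so it starts at day 0 and finishes at day 1.
After asset creation (finishes day 1), level scripting can start at day 1 and finishes at day 10.
Balance pass waits on level scripting (finishes day 10, plus 2-day gap → day 12), so the earliest it can start is day 12.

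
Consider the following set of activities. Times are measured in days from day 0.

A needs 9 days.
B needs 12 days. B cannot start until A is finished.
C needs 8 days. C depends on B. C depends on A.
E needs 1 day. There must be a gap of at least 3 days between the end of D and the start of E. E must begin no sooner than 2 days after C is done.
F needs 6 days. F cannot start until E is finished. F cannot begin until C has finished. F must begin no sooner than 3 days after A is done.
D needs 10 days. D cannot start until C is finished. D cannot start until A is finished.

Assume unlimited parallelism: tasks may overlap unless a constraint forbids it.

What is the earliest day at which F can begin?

43

Nothing blocks A, so it runs from day 0 to day 9.
B waits on A (finishes day 9), so it starts at day 9 and finishes at 9 + 12 = day 21.
C cannot start until B (finishes day 21); A (finishes day 9). The controlling bound is day 21, so C finishes at 21 + 8 = day 29.
For D: C (finishes day 29); A (finishes day 9). Taking the maximum gives a start of day 29, and it finishes at 29 + 10 = day 39.
For E: D (finishes day 39, plus 3-day gap → day 42); C (finishes day 29, plus 2-day gap → day 31). Taking the maximum gives a start of day 42, and it finishes at 42 + 1 = day 43.
F waits on E (finishes day 43); C (finishes day 29); A (finishes day 9, plus 3-day gap → day 12). The latest of these is day 43, which is the earliest F can start.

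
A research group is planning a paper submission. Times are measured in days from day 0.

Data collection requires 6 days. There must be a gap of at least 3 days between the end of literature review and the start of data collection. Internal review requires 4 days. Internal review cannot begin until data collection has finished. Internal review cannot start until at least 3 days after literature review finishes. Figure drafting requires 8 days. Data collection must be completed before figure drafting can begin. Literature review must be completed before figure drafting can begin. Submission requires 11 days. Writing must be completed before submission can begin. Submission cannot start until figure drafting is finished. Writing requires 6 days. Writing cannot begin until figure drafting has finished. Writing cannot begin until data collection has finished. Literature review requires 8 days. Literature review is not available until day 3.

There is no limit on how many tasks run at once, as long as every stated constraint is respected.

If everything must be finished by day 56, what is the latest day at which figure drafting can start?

To finish by day 56, submission (duration 11) must start no later than day 45.
Writing feeds into submission (must start by day 45); so writing must finish by day 45 and therefore start by day 39.
Figure drafting has several dependents: writing (must start by day 39); submission (must start by day 45). The earliest of those limits is day 39, so figure drafting must start by 39 − 8 = day 31.

31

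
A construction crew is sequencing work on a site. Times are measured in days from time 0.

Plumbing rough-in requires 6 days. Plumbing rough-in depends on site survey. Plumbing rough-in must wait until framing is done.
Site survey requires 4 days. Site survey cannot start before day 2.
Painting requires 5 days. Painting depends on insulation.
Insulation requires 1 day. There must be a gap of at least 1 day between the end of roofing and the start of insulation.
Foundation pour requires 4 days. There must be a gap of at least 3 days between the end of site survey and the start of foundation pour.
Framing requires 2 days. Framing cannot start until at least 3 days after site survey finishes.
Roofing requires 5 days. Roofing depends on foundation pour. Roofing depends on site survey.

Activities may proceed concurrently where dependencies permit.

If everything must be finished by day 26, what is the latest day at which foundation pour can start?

To finish by day 26, painting (duration 5) must start no later than day 21.
Insulation must finish before painting (must start by day 21). With a 1-day duration, insulation must start by 21 − 1 = day 20.
Roofing has to be done before insulation (must start by day 20, minus 1-day gap → day 19). That means finishing by day 19, i.e. starting by 19 − 5 = day 14.
Foundation pour must finish before roofing (must start by day 14). With a 4-day duration, foundation pour must start by 14 − 4 = day 10.

10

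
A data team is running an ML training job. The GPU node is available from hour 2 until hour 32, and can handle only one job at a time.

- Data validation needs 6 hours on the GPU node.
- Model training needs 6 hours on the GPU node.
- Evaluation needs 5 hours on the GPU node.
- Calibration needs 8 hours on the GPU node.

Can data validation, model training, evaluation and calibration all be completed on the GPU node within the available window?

Yes

The GPU node window is 32 − 2 = 30 hours.
Running back to back, the jobs need 6 + 6 + 5 + 8 = 25 hours on the GPU node.
Since 25 ≤ 30, they fit within the window.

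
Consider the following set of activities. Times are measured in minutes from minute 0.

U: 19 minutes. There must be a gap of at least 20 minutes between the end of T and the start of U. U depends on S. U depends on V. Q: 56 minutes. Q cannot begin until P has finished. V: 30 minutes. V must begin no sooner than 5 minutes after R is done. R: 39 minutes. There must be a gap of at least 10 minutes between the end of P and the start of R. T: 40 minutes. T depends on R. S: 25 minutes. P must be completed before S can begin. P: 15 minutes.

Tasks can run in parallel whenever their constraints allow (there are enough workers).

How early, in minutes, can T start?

64

P has no prerequisites, so it starts at minute 0 and finishes at minute 15.
R cannot begin until P (finishes minute 15, plus 10-minute gap → minute 25). It runs from minute 25 to 25 + 39 = minute 64.
T waits on R (finishes minute 64), so the earliest it can start is minute 64.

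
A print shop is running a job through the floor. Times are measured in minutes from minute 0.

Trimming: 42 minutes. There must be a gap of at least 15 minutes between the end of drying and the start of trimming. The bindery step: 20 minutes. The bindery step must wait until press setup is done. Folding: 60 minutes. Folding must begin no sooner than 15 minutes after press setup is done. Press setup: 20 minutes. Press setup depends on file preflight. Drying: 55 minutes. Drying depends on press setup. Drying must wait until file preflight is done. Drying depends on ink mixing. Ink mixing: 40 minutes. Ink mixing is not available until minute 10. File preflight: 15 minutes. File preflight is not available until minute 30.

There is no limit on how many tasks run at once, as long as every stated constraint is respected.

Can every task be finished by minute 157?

No

Ink mixing cannot begin until its own release at minute 10. It runs from minute 10 to 10 + 40 = minute 50.
File preflight waits on its own release at minute 30, so it starts at minute 30 and finishes at 30 + 15 = minute 45.
Press setup cannot begin until file preflight (finishes minute 45). It runs from minute 45 to 45 + 20 = minute 65.
The bindery step cannot begin until press setup (finishes minute 65). It runs from minute 65 to 65 + 20 = minute 85.
Folding cannot begin until press setup (finishes minute 65, plus 15-minute gap → minute 80). It runs from minute 80 to 80 + 60 = minute 140.
Drying cannot start until press setup (finishes minute 65); file preflight (finishes minute 45); ink mixing (finishes minute 50). The controlling bound is minute 65, so drying finishes at 65 + 55 = minute 120.
Trimming cannot begin until drying (finishes minute 120, plus 15-minute gap → minute 135). It runs from minute 135 to 135 + 42 = minute 177.
The earliest everything can be done is minute 177, which is after the deadline of 157, so it is not possible.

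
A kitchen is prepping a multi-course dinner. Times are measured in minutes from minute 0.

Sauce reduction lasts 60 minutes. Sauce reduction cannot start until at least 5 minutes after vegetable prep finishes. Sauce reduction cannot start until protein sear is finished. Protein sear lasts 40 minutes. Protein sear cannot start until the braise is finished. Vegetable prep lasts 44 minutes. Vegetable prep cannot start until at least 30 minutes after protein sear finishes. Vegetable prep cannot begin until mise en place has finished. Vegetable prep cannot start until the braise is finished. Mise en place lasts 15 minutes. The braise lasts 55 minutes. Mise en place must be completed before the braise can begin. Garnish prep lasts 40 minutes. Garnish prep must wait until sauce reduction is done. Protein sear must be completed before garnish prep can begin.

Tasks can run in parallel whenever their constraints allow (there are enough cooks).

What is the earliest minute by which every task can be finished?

Mise en place can start immediately at minute 0; it finishes at minute 15.
The braise waits on mise en place (finishes minute 15), so it starts at minute 15 and finishes at 15 + 55 = minute 70.
After the braise (finishes minute 70), protein sear can start at minute 70 and finishes at minute 110.
For vegetable prep: protein sear (finishes minute 110, plus 30-minute gap → minute 140); mise en place (finishes minute 15); the braise (finishes minute 70). Taking the maximum gives a start of minute 140, and it finishes at 140 + 44 = minute 184.
Sauce reduction has to wait for vegetable prep (finishes minute 184, plus 5-minute gap → minute 189); protein sear (finishes minute 110). The latest of these is minute 189, so sauce reduction runs minute 189 to 189 + 60 = minute 249.
For garnish prep: sauce reduction (finishes minute 249); protein sear (finishes minute 110). Taking the maximum gives a start of minute 249, and it finishes at 249 + 40 = minute 289.
All tasks are finished once the last one completes. Finish times: Mise en place at 15, The braise at 70, Protein sear at 110, Vegetable prep at 184, Sauce reduction at 249, Garnish prep at 289. The latest is minute 289.

289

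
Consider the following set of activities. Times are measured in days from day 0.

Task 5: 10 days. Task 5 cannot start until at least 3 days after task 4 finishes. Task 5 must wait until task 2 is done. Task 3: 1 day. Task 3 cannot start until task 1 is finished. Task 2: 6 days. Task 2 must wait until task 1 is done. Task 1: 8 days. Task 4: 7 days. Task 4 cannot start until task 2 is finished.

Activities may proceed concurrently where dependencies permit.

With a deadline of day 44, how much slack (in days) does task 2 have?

Task 1 can start immediately at day 0; it finishes at day 8.
Task 2 waits on task 1 (finishes day 8), so it starts at day 8 and finishes at 8 + 6 = day 14.

Working backward from the deadline:
Task 5 must finish by day 44; it takes 10 days, so it must start by 44 − 10 = day 34.
Task 4 feeds into task 5 (must start by day 34, minus 3-day gap → day 31); so task 4 must finish by day 31 and therefore start by day 24.
Task 2 must finish in time for task 4 (must start by day 24); task 5 (must start by day 34). The tightest is day 24, so task 2 must start by 24 − 6 = day 18.
So task 2 can start as early as day 8 and as late as day 18, giving 18 − 8 = 10 days of slack.

10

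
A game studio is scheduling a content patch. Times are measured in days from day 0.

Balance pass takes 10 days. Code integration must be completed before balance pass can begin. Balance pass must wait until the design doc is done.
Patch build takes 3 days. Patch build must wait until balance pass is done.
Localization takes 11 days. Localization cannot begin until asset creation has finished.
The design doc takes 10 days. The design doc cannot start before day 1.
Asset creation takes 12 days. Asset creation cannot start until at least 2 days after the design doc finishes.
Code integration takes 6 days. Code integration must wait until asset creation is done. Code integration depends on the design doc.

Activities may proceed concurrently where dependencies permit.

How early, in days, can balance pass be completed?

The design doc waits on its own release at day 1, so it starts at day 1 and finishes at 1 + 10 = day 11.
After the design doc (finishes day 11, plus 2-day gap → day 13), asset creation can start at day 13 and finishes at day 25.
Code integration has to wait for asset creation (finishes day 25); the design doc (finishes day 11). The latest of these is day 25, so code integration runs day 25 to 25 + 6 = day 31.
Balance pass needs all of code integration (finishes day 31); the design doc (finishes day 11). That puts its earliest start at day 31; it finishes at 31 + 10 = day 41.

41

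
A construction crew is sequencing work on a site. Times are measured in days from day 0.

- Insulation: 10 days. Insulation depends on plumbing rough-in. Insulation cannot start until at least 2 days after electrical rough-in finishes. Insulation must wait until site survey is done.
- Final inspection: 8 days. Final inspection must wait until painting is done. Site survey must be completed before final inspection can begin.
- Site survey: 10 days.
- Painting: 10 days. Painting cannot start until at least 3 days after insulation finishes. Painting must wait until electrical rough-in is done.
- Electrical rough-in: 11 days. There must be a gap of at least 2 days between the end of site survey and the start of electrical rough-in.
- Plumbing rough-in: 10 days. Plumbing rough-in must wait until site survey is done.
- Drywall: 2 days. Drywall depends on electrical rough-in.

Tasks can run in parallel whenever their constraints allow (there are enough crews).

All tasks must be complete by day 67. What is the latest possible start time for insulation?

To finish by day 67, final inspection (duration 8) must start no later than day 59.
Since final inspection (must start by day 59) depends on it, painting must finish by day 59. Backing off its 10-day duration gives a latest start of day 49.
Since painting (must start by day 49, minus 3-day gap → day 46) depends on it, insulation must finish by day 46. Backing off its 10-day duration gives a latest start of day 36.

36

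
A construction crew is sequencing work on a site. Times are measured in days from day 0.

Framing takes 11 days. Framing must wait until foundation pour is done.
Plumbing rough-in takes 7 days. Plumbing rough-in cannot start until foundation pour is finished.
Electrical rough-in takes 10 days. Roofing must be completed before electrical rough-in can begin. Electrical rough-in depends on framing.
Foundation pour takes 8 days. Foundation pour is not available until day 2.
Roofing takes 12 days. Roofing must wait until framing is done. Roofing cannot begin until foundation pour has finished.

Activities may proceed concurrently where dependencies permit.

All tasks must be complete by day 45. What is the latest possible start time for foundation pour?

4

Electrical rough-in must finish by day 45; it takes 10 days, so it must start by 45 − 10 = day 35.
Roofing must finish before electrical rough-in (must start by day 35). With a 12-day duration, roofing must start by 35 − 12 = day 23.
Framing feeds roofing (must start by day 23); electrical rough-in (must start by day 35). Taking the minimum, framing must finish by day 23 and start by 23 − 11 = day 12.
Nothing follows plumbing rough-in; the deadline of day 45 is its only limit. It must start by 45 − 7 = day 38.
Foundation pour feeds framing (must start by day 12); roofing (must start by day 23); plumbing rough-in (must start by day 38). Taking the minimum, foundation pour must finish by day 12 and start by 12 − 8 = day 4.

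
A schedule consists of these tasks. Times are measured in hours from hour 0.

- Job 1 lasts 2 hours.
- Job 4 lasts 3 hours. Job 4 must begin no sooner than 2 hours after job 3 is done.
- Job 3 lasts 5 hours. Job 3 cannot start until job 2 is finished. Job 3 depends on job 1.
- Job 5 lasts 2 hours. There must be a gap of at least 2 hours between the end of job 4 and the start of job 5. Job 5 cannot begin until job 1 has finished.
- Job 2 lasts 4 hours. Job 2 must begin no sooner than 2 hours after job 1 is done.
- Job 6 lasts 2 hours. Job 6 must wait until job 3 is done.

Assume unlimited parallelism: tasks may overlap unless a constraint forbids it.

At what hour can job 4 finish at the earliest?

Nothing blocks job 1, so it runs from hour 0 to hour 2.
Job 2 cannot begin until job 1 (finishes hour 2, plus 2-hour gap → hour 4). It runs from hour 4 to 4 + 4 = hour 8.
For job 3: job 2 (finishes hour 8); job 1 (finishes hour 2). Taking the maximum gives a start of hour 8, and it finishes at 8 + 5 = hour 13.
After job 3 (finishes hour 13, plus 2-hour gap → hour 15), job 4 can start at hour 15 and finishes at hour 18.

18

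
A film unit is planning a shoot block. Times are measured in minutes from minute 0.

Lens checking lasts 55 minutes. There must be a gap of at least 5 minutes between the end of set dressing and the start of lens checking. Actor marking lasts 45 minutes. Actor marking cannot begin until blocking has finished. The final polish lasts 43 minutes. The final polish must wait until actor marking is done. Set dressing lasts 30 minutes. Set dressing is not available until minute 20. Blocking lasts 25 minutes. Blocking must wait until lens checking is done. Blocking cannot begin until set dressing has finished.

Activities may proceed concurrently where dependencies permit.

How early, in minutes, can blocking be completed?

135

Set dressing cannot begin until its own release at minute 20. It runs from minute 20 to 20 + 30 = minute 50.
Lens checking waits on set dressing (finishes minute 50, plus 5-minute gap → minute 55), so it starts at minute 55 and finishes at 55 + 55 = minute 110.
Blocking cannot start until lens checking (finishes minute 110); set dressing (finishes minute 50). The controlling bound is minute 110, so blocking finishes at 110 + 25 = minute 135.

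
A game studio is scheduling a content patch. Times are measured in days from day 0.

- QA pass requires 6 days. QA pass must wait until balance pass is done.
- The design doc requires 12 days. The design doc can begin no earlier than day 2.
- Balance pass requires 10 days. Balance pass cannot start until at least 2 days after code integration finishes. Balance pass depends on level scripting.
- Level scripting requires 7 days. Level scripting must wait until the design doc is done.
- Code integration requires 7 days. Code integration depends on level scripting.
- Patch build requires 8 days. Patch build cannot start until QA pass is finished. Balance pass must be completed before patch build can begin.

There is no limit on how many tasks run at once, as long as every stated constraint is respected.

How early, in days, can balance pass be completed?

40

The design doc waits on its own release at day 2, so it starts at day 2 and finishes at 2 + 12 = day 14.
After the design doc (finishes day 14), level scripting can start at day 14 and finishes at day 21.
Code integration cannot begin until level scripting (finishes day 21). It runs from day 21 to 21 + 7 = day 28.
For balance pass: code integration (finishes day 28, plus 2-day gap → day 30); level scripting (finishes day 21). Taking the maximum gives a start of day 30, and it finishes at 30 + 10 = day 40.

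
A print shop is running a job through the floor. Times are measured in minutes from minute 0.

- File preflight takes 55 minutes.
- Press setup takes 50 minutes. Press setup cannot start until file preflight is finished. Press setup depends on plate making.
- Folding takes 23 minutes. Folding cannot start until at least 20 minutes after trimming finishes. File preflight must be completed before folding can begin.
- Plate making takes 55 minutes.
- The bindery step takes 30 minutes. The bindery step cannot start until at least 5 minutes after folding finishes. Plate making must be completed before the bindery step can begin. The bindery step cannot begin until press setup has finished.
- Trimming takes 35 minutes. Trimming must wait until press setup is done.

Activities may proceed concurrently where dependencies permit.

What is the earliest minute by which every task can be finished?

218

Plate making has no prerequisites, so it starts at minute 0 and finishes at minute 55.
File preflight can start immediately at minute 0; it finishes at minute 55.
Press setup has to wait for file preflight (finishes minute 55); plate making (finishes minute 55). The latest of these is minute 55, so press setup runs minute 55 to 55 + 50 = minute 105.
Trimming cannot begin until press setup (finishes minute 105). It runs from minute 105 to 105 + 35 = minute 140.
Folding has to wait for trimming (finishes minute 140, plus 20-minute gap → minute 160); file preflight (finishes minute 55). The latest of these is minute 160, so folding runs minute 160 to 160 + 23 = minute 183.
The bindery step cannot start until folding (finishes minute 183, plus 5-minute gap → minute 188); plate making (finishes minute 55); press setup (finishes minute 105). The controlling bound is minute 188, so the bindery step finishes at 188 + 30 = minute 218.
All tasks are finished once the last one completes. Finish times: File preflight at 55, Plate making at 55, Press setup at 105, Trimming at 140, Folding at 183, The bindery step at 218. The latest is minute 218.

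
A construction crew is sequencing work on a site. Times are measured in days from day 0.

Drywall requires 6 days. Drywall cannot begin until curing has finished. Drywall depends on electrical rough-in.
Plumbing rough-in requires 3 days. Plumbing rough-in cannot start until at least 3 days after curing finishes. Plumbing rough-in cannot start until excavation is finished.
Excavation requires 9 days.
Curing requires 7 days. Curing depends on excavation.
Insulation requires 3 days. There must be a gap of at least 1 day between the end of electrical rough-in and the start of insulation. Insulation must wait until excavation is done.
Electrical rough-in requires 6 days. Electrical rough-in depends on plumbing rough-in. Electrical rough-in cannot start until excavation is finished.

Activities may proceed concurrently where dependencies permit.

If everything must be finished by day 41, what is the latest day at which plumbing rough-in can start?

26

Insulation must finish by day 41; it takes 3 days, so it must start by 41 − 3 = day 38.
Drywall has no dependents, so it just needs to finish by day 41. Starting by 41 − 6 = day 35 achieves that.
For electrical rough-in: insulation (must start by day 38, minus 1-day gap → day 37); drywall (must start by day 35). The most restrictive is day 35; with a 6-day duration, electrical rough-in must start by day 29.
Plumbing rough-in must finish before electrical rough-in (must start by day 29). With a 3-day duration, plumbing rough-in must start by 29 − 3 = day 26.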